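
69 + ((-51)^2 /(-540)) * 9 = 513 /20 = 25.65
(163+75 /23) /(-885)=-3824 /20355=-0.19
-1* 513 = -513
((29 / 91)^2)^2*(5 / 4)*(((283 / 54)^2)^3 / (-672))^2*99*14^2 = 10265778923798015219046675536531887255 / 43170854388056722042715765735424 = 237794.20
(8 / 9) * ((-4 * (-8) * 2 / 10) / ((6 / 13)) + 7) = 2504 / 135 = 18.55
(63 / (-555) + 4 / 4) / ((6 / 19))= 1558 / 555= 2.81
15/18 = 5/6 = 0.83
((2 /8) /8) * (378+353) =731 /32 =22.84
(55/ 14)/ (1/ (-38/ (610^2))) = -209/ 520940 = -0.00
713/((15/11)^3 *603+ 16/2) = 949003/2045773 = 0.46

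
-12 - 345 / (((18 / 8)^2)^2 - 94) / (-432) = -82268 / 6849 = -12.01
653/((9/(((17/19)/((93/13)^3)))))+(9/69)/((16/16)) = 973579772/3163536081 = 0.31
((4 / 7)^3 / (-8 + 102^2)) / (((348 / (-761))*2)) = -1522 / 77556759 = -0.00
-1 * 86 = -86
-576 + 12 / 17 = -9780 / 17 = -575.29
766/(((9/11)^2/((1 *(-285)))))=-8805170/27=-326117.41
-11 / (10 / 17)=-187 / 10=-18.70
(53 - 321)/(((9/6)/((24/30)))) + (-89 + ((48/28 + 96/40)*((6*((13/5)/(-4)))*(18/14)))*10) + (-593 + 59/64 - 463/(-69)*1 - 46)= -1069.60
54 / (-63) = -0.86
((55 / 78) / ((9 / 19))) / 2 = 1045 / 1404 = 0.74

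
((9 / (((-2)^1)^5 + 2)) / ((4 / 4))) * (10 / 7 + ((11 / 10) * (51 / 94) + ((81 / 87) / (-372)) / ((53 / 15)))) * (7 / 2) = -952154241 / 447881800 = -2.13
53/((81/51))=901/27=33.37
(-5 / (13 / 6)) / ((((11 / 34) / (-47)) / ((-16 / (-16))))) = 47940 / 143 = 335.24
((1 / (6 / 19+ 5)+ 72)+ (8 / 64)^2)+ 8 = 518437 / 6464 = 80.20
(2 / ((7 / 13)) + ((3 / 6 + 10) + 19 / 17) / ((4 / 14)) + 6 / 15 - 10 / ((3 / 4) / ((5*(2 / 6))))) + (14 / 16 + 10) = 1432091 / 42840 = 33.43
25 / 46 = 0.54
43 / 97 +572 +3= 55818 / 97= 575.44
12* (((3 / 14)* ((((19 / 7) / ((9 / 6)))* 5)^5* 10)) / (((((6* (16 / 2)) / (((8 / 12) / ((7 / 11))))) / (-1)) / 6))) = -13618544500000 / 66706983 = -204154.71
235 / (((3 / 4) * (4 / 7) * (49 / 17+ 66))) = 7.96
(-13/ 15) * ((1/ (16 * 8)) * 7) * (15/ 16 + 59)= -87269/ 30720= -2.84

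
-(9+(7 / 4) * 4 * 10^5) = -700009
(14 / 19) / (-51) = -14 / 969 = -0.01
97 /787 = 0.12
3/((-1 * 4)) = -3/4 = -0.75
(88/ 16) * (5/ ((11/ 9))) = 45/ 2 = 22.50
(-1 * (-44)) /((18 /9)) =22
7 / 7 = 1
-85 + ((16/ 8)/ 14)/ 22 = -84.99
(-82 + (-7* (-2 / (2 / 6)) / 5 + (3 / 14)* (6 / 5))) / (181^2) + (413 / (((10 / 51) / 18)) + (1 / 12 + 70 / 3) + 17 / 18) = 37937.76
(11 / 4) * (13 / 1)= 143 / 4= 35.75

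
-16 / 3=-5.33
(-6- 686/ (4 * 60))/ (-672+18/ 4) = 0.01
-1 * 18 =-18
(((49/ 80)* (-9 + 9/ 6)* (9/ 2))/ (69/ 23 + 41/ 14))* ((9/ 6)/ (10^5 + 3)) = -27783/ 531215936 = -0.00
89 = 89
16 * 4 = 64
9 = 9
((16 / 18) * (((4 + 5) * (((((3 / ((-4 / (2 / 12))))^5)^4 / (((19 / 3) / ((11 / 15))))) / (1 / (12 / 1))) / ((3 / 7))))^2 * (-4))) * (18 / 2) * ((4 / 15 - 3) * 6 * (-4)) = -19690209 / 14643899733836506046089915428503552000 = -0.00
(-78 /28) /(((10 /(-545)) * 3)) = 1417 /28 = 50.61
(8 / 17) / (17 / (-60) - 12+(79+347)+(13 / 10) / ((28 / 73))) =6720 / 5956273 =0.00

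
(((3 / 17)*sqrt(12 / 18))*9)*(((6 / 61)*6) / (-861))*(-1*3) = 324*sqrt(6) / 297619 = 0.00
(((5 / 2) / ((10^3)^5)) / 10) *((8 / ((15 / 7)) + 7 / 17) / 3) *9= 0.00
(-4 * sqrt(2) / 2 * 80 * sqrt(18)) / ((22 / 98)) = -47040 / 11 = -4276.36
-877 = -877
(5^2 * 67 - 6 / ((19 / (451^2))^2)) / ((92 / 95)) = -710043467.19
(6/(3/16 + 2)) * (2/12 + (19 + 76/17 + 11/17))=39632/595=66.61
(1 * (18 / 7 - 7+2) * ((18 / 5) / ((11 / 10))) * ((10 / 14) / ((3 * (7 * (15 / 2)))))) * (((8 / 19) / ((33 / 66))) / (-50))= 1088 / 1792175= 0.00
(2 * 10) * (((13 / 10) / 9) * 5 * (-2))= -260 / 9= -28.89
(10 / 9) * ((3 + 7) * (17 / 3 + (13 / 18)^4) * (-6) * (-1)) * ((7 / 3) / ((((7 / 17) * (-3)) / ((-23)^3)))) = 3223715089375 / 354294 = 9098983.02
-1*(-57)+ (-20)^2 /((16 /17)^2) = 8137 /16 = 508.56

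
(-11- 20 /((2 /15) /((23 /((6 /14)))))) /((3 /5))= -13435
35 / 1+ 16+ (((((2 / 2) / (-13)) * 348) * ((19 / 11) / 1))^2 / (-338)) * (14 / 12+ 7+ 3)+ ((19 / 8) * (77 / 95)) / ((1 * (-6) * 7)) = -16320880211 / 829411440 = -19.68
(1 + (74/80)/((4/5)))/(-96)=-23/1024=-0.02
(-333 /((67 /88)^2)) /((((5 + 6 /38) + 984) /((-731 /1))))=424.53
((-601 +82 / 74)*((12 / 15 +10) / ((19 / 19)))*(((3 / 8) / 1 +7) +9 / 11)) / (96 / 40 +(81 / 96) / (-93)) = -35719401312 / 1608871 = -22201.53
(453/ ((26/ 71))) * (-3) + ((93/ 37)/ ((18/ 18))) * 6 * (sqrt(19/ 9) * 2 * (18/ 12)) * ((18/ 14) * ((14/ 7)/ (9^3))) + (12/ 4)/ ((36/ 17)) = -578713/ 156 + 124 * sqrt(19)/ 2331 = -3709.47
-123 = -123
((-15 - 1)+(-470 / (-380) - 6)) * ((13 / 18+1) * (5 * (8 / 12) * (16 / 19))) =-326120 / 3249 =-100.38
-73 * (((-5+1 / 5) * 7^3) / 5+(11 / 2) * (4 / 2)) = 580861 / 25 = 23234.44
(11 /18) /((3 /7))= 77 /54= 1.43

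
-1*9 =-9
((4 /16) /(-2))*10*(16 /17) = -1.18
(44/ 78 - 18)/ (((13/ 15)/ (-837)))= 2845800/ 169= 16839.05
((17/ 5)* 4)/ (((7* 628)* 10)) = 17/ 54950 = 0.00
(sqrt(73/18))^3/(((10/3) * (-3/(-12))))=73 * sqrt(146)/90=9.80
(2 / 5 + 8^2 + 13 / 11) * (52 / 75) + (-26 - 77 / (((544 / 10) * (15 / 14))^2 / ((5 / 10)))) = 8907738589 / 457776000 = 19.46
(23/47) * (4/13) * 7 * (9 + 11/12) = 10.45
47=47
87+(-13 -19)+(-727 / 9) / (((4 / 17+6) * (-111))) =5836529 / 105894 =55.12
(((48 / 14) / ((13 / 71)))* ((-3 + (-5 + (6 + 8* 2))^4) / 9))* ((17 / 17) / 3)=47438224 / 819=57922.13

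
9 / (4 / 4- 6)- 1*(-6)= 21 / 5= 4.20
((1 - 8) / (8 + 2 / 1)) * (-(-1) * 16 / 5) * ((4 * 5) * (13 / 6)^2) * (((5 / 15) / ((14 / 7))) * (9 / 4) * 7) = -8281 / 15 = -552.07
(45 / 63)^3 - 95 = -32460 / 343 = -94.64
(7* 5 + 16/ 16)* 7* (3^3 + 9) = 9072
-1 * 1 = -1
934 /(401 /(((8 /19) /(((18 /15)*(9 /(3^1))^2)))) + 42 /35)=18680 /205737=0.09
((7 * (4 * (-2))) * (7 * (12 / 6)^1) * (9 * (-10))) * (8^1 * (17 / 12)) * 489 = 391043520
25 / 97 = 0.26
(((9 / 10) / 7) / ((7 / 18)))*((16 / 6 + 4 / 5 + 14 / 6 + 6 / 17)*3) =127089 / 20825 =6.10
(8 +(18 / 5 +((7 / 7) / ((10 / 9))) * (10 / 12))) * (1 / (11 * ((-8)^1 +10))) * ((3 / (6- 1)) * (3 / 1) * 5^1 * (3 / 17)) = 6669 / 7480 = 0.89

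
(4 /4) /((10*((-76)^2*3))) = 1 /173280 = 0.00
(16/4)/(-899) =-4/899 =-0.00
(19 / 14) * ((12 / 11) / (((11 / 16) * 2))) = 912 / 847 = 1.08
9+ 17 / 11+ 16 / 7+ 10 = 1758 / 77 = 22.83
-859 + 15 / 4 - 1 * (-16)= -3357 / 4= -839.25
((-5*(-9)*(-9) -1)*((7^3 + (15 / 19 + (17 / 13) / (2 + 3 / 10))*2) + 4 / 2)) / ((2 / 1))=-401001125 / 5681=-70586.36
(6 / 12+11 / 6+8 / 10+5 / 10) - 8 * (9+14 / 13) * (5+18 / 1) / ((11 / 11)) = -721703 / 390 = -1850.52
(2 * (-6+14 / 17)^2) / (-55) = -1408 / 1445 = -0.97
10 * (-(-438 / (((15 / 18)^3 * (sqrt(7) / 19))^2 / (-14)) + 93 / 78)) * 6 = -2301674769546 / 40625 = -56656609.71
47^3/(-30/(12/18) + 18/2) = -103823/36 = -2883.97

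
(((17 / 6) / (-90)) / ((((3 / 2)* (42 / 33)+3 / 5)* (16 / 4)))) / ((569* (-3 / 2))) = 187 / 50882256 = 0.00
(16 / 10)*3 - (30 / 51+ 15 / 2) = -559 / 170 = -3.29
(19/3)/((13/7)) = 133/39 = 3.41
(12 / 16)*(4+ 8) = 9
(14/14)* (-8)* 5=-40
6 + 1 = 7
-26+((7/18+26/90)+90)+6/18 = 5851/90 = 65.01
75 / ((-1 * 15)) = -5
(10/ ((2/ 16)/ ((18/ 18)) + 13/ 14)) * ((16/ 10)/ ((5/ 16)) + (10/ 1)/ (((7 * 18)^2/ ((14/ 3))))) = 3485648/ 71685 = 48.62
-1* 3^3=-27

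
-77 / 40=-1.92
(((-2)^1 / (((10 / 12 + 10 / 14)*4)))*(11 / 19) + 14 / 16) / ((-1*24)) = -6797 / 237120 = -0.03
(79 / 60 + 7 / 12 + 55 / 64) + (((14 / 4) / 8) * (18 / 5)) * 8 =15.36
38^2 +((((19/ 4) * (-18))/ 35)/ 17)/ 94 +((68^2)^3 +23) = 11059316770419089/ 111860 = 98867484091.00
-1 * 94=-94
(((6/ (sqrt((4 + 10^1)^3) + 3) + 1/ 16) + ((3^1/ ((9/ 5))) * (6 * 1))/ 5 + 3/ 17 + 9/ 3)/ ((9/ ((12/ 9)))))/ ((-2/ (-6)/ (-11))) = -14272423/ 557940 - 1232 * sqrt(14)/ 8205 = -26.14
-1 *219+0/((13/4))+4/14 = -1531/7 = -218.71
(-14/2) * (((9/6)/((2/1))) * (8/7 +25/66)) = -703/88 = -7.99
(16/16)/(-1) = -1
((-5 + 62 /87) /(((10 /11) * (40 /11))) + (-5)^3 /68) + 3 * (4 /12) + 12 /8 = -375761 /591600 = -0.64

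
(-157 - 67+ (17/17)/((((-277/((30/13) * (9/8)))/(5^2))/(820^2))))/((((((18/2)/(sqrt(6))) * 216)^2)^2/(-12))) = 142036031/29762158525632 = 0.00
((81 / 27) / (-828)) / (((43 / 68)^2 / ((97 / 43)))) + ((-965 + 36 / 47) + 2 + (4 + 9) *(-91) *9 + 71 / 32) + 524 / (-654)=-3479836477408359 / 299783369696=-11607.84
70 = 70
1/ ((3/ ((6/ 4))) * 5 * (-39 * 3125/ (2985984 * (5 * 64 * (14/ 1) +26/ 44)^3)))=-59582697539742625536/ 270359375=-220383323270.16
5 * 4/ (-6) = -10/ 3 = -3.33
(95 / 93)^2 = 9025 / 8649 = 1.04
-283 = -283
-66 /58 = -33 /29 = -1.14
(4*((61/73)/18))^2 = 14884/431649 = 0.03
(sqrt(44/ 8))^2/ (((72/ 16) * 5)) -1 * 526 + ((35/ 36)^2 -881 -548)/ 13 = -635.61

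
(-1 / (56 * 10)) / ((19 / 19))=-1 / 560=-0.00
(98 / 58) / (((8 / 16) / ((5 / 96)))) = 245 / 1392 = 0.18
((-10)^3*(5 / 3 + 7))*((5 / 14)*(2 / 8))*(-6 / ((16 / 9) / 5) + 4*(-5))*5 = 11984375 / 84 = 142671.13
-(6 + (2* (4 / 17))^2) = -1798 / 289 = -6.22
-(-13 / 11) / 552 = 13 / 6072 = 0.00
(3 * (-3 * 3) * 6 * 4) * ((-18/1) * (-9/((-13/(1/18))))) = 5832/13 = 448.62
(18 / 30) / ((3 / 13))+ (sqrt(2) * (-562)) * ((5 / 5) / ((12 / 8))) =13 / 5 - 1124 * sqrt(2) / 3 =-527.26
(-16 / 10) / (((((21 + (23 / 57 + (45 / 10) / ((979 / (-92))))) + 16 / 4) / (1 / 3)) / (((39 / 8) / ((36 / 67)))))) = -0.19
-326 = -326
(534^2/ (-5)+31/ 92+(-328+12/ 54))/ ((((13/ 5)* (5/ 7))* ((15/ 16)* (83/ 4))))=-2045850352/ 1288575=-1587.68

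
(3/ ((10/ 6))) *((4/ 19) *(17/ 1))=612/ 95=6.44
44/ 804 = 11/ 201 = 0.05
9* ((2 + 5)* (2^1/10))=63/5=12.60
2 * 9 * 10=180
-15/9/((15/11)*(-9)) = 11/81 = 0.14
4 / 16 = 1 / 4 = 0.25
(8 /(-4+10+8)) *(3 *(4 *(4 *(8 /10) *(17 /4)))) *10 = 6528 /7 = 932.57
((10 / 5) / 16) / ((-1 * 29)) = -1 / 232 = -0.00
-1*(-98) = 98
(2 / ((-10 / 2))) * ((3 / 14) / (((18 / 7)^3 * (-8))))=49 / 77760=0.00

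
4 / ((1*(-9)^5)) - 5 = -5.00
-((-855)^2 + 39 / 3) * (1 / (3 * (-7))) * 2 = 69622.67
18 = 18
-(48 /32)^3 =-27 /8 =-3.38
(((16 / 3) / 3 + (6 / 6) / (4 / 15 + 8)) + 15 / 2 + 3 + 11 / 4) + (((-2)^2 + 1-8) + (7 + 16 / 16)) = 11243 / 558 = 20.15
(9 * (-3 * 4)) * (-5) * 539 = 291060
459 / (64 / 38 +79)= 2907 / 511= 5.69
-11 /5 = -2.20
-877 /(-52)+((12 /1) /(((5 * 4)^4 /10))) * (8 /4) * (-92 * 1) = 27182 /1625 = 16.73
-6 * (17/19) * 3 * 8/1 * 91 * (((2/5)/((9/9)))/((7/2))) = -127296/95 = -1339.96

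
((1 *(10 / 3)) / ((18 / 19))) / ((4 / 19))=1805 / 108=16.71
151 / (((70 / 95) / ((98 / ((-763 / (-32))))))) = 842.28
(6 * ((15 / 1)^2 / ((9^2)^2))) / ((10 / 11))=55 / 243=0.23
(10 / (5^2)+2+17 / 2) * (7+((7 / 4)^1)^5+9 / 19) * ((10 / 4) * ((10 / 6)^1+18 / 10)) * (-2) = -658537997 / 145920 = -4513.01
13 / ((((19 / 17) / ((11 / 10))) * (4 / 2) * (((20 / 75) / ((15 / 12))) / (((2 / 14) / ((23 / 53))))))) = 1932645 / 195776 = 9.87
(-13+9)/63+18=1130/63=17.94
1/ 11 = 0.09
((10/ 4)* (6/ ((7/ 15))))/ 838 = 225/ 5866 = 0.04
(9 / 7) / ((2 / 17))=153 / 14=10.93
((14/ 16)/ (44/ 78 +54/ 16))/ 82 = 273/ 100778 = 0.00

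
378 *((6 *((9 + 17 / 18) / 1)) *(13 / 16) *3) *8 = 439803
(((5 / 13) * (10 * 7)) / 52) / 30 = 35 / 2028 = 0.02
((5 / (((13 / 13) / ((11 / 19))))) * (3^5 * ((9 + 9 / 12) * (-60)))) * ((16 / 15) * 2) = -16679520 / 19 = -877869.47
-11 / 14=-0.79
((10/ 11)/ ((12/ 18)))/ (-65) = -3/ 143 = -0.02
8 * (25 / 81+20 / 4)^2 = 1479200 / 6561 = 225.45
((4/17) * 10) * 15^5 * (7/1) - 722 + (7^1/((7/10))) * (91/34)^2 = 7228874089/578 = 12506702.58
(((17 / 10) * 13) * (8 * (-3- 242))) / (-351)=3332 / 27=123.41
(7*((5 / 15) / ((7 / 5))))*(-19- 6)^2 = 3125 / 3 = 1041.67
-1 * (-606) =606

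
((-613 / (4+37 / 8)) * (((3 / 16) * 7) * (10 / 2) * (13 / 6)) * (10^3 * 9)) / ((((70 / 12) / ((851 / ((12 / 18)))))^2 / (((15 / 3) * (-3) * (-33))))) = -1509095026617750 / 7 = -215585003802535.71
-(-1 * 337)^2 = -113569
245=245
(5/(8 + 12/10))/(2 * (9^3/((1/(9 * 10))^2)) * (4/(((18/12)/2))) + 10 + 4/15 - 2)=375/43460069704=0.00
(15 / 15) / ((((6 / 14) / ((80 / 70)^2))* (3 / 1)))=64 / 63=1.02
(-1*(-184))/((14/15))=197.14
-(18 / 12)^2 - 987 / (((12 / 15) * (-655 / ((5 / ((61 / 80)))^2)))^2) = -8455276296609 / 950433909604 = -8.90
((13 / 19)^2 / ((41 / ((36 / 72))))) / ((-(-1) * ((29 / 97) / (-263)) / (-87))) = 12934077 / 29602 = 436.93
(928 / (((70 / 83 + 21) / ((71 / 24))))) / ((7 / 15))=3417940 / 12691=269.32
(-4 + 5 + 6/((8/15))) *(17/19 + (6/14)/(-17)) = 6881/646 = 10.65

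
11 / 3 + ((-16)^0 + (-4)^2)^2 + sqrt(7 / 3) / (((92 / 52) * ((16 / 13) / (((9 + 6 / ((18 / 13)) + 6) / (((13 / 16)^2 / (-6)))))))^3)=878 / 3 - 6393430016 * sqrt(21) / 36501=-802380.60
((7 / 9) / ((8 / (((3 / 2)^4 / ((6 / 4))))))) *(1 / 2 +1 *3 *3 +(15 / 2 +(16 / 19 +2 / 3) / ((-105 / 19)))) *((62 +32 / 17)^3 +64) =843789836659 / 589560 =1431219.62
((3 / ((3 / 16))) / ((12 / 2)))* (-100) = -800 / 3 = -266.67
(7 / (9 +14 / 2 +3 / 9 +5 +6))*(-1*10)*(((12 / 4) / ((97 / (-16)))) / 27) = 560 / 11931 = 0.05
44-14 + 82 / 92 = 1421 / 46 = 30.89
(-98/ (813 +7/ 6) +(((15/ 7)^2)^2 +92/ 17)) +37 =12636678814/ 199391045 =63.38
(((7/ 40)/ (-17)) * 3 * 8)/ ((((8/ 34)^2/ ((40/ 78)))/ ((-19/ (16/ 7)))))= 15827/ 832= 19.02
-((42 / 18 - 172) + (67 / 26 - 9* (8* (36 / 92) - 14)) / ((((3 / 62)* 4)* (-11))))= 8557675 / 39468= 216.83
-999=-999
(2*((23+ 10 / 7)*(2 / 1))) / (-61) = -1.60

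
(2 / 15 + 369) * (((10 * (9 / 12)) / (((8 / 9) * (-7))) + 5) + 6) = 867727 / 240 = 3615.53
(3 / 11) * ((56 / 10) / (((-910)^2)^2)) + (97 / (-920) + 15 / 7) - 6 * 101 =-37422956008562987 / 61962375475000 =-603.96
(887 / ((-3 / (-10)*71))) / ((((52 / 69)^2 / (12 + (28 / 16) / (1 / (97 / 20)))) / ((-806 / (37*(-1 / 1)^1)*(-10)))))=-357611271105 / 1092832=-327233.53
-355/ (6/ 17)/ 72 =-6035/ 432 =-13.97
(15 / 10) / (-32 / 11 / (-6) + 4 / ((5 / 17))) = 495 / 4648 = 0.11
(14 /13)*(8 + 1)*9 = 87.23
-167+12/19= -3161/19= -166.37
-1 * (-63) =63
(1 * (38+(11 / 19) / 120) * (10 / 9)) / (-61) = -86651 / 125172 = -0.69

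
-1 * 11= -11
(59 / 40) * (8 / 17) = 59 / 85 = 0.69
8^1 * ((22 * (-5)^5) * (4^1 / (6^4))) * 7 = -962500 / 81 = -11882.72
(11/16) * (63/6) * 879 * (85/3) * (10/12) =9588425/64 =149819.14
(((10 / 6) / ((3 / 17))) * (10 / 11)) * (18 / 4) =425 / 11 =38.64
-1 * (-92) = 92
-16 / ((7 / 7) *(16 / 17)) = -17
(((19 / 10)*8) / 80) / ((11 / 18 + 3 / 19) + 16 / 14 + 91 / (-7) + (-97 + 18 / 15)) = -0.00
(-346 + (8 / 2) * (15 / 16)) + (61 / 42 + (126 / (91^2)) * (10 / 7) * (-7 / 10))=-4838179 / 14196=-340.81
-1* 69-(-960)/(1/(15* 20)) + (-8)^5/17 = 4862059/17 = 286003.47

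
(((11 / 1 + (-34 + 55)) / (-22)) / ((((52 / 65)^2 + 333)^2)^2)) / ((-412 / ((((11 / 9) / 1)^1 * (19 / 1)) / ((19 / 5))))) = 7812500 / 4486960216844324847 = 0.00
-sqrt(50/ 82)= -5 * sqrt(41)/ 41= -0.78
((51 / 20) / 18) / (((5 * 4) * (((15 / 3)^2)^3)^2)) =17 / 585937500000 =0.00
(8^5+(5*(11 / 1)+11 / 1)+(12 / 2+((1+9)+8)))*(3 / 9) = 32858 / 3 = 10952.67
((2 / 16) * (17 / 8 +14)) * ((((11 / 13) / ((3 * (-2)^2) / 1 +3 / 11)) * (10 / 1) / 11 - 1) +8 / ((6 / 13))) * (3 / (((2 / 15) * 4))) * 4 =1237325 / 1664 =743.58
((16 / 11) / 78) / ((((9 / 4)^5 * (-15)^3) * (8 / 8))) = -8192 / 85495570875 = -0.00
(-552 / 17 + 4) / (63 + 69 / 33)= -0.44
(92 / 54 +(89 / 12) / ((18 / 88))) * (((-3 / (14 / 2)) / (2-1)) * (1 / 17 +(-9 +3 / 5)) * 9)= 145345 / 119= 1221.39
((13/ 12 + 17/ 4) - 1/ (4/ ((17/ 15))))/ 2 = 101/ 40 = 2.52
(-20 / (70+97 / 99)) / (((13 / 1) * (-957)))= 60 / 2649179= 0.00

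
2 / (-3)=-2 / 3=-0.67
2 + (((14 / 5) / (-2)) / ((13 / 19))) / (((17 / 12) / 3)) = -2578 / 1105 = -2.33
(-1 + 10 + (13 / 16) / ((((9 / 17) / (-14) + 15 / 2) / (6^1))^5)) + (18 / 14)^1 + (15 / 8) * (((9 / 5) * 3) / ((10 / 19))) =1184836677619489 / 39764598702080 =29.80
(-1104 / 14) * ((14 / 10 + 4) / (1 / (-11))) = 163944 / 35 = 4684.11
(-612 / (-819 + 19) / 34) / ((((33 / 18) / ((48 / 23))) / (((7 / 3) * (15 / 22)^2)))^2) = 32148900 / 937155769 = 0.03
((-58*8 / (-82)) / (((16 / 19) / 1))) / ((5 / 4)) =1102 / 205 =5.38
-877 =-877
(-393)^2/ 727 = 154449/ 727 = 212.45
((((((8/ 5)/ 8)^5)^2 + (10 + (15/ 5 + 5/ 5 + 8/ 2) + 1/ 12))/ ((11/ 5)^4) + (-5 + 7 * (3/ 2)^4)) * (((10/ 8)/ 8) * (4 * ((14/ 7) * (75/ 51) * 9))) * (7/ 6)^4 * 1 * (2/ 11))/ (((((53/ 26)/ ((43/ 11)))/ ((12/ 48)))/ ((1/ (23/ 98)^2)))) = 48016044047941815209/ 31719218632992000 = 1513.78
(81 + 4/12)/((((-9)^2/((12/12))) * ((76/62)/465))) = 586210/1539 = 380.90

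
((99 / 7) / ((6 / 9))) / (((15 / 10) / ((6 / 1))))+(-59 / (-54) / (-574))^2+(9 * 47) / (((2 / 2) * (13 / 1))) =1466244871957 / 12489776208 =117.40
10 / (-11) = -10 / 11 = -0.91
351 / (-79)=-351 / 79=-4.44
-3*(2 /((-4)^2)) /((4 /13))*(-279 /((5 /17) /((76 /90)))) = 390507 /400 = 976.27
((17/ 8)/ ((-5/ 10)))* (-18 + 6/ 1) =51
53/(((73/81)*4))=4293/292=14.70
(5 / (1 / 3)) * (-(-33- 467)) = 7500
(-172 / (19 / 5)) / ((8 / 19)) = -215 / 2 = -107.50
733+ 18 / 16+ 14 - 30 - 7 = 5689 / 8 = 711.12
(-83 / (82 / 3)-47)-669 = -58961 / 82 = -719.04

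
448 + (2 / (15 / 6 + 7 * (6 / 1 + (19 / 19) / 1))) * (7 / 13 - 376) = 580348 / 1339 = 433.42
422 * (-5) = -2110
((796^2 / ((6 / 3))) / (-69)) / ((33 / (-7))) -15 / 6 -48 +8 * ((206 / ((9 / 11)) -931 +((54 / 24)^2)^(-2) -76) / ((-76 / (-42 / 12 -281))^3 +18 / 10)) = -579899524395124135 / 241850667803382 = -2397.76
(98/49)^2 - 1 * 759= -755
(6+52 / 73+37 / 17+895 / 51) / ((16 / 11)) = 270677 / 14892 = 18.18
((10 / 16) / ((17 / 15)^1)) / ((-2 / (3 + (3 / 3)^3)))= -75 / 68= -1.10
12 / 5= 2.40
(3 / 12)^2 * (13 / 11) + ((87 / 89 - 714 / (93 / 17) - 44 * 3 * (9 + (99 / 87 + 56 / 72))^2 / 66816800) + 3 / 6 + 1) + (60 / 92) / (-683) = -46280997539611270451977 / 361666565626579210800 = -127.97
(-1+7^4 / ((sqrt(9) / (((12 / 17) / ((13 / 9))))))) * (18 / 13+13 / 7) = 25433425 / 20111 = 1264.65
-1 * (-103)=103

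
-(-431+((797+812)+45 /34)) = -40097 /34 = -1179.32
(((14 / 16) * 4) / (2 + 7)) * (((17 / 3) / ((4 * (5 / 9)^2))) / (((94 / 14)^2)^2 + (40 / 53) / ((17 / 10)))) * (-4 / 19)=-772298457 / 4177675331950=-0.00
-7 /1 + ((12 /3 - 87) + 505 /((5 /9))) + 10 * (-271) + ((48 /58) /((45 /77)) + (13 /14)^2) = -1888.72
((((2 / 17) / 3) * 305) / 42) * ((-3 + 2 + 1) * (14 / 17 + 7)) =0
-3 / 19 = -0.16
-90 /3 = -30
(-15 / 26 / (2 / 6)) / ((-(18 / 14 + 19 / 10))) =1575 / 2899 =0.54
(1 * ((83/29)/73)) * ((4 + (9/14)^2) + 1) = 88063/414932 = 0.21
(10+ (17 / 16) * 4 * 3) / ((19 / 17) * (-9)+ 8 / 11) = -17017 / 6980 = -2.44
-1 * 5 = -5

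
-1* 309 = -309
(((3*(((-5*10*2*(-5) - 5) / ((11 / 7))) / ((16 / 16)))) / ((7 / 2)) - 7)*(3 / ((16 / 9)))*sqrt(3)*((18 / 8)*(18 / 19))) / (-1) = -575181*sqrt(3) / 608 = -1638.56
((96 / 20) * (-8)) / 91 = -192 / 455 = -0.42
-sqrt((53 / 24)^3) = -53 * sqrt(318) / 288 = -3.28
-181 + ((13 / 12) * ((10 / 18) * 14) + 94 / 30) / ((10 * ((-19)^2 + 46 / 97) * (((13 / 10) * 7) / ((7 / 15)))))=-334137815213 / 1846066950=-181.00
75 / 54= 25 / 18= 1.39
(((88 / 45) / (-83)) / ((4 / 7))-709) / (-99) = 2648269 / 369765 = 7.16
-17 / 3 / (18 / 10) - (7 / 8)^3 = -52781 / 13824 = -3.82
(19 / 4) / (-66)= -19 / 264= -0.07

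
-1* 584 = -584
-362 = -362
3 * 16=48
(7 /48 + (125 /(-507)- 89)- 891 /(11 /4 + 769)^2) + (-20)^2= 296711115023 /954368688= 310.90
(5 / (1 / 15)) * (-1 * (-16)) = 1200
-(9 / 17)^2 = -0.28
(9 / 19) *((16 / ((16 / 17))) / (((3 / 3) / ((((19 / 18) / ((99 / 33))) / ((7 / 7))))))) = 17 / 6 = 2.83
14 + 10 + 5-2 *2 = 25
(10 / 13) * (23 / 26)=0.68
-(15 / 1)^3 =-3375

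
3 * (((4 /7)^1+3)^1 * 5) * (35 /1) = 1875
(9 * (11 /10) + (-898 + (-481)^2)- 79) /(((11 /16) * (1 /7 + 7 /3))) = 8796858 /65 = 135336.28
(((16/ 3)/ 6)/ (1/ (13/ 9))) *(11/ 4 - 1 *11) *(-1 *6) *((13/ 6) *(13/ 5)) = 48334/ 135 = 358.03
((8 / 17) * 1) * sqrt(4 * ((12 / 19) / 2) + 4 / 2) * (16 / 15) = 128 * sqrt(1178) / 4845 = 0.91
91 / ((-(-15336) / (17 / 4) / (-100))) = -2.52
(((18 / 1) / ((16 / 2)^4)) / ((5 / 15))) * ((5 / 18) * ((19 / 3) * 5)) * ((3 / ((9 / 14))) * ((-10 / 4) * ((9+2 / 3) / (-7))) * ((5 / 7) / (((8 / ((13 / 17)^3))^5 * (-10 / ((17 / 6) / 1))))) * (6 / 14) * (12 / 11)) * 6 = -3525428381345500888375 / 6090508473459639002630979584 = -0.00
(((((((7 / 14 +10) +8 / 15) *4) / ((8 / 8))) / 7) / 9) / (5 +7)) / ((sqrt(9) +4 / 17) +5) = 5627 / 793800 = 0.01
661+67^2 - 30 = 5120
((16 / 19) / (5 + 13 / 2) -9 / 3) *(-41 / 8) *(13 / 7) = 681707 / 24472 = 27.86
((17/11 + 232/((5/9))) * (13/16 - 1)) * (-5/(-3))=-23053/176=-130.98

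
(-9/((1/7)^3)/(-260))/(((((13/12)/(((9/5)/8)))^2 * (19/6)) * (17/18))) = 0.17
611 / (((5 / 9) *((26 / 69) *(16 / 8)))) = 29187 / 20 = 1459.35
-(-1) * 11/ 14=11/ 14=0.79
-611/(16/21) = -12831/16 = -801.94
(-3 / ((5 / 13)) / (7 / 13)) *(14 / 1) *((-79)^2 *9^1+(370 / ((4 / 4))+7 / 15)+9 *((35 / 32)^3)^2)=-11469328.62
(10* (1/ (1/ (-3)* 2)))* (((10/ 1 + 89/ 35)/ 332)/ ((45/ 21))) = -439/ 1660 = -0.26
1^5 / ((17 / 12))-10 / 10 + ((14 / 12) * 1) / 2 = 59 / 204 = 0.29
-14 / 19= -0.74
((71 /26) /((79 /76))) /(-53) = -2698 /54431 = -0.05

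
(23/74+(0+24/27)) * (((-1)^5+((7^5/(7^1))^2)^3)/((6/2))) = 8504077992948475839200/111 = 76613315251788070623.42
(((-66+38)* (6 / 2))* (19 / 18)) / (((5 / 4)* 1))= -1064 / 15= -70.93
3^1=3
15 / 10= 3 / 2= 1.50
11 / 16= 0.69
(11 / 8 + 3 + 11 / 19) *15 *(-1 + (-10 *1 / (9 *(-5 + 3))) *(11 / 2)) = 152.75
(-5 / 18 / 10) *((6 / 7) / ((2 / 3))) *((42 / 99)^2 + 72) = -19651 / 7623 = -2.58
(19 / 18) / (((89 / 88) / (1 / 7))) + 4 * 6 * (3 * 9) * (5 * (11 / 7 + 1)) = 46715156 / 5607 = 8331.58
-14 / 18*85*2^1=-1190 / 9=-132.22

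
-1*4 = -4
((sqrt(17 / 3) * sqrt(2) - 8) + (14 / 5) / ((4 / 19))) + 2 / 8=sqrt(102) / 3 + 111 / 20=8.92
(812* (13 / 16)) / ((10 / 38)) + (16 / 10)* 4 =50269 / 20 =2513.45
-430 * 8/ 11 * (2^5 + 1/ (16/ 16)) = -10320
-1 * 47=-47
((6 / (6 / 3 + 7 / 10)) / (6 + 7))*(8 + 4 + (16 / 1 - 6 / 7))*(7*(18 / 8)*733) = 696350 / 13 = 53565.38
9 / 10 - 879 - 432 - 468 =-17781 / 10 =-1778.10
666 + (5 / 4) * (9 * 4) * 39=2421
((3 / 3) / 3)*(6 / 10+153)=256 / 5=51.20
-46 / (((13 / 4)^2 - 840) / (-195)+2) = -143520 / 19511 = -7.36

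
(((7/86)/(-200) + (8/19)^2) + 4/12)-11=-195399581/18627600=-10.49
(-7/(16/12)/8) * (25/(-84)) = 25/128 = 0.20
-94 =-94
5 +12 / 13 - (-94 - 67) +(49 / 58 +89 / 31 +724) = 20911289 / 23374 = 894.64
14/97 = 0.14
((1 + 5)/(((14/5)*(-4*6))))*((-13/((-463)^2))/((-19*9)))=-65/2052797544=-0.00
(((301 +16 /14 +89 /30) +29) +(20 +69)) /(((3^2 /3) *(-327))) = -88853 /206010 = -0.43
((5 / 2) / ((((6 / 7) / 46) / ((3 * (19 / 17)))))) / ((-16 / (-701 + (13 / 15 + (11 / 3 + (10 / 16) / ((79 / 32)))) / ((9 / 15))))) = 7536443005 / 386784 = 19484.89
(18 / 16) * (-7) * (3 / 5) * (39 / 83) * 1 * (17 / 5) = -125307 / 16600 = -7.55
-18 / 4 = -9 / 2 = -4.50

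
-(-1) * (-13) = -13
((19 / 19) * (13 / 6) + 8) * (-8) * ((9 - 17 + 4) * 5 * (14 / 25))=13664 / 15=910.93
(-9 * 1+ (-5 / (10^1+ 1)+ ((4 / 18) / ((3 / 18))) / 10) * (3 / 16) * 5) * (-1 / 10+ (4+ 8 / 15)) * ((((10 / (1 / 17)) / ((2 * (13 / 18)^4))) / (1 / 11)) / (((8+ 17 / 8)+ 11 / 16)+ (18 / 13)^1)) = -64757192472 / 5573789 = -11618.16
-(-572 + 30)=542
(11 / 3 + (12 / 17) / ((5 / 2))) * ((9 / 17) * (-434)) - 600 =-2178114 / 1445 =-1507.35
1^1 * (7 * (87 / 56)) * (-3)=-32.62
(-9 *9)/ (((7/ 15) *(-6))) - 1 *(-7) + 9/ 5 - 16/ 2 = 2081/ 70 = 29.73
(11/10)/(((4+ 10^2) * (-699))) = -11/726960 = -0.00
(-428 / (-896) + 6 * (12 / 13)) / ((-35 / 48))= -52557 / 6370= -8.25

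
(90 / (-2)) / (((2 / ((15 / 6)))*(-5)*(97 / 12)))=1.39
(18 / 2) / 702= 1 / 78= 0.01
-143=-143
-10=-10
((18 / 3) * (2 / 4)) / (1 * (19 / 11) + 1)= 11 / 10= 1.10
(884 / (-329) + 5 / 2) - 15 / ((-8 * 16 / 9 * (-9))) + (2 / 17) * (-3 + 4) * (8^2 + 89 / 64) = 7.39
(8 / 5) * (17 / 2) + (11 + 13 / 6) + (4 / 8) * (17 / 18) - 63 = -6437 / 180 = -35.76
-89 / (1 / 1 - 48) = 89 / 47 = 1.89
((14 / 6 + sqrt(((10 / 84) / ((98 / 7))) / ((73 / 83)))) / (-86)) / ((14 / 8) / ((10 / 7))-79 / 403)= -56420 / 2139723-4030 * sqrt(90885) / 1093398453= -0.03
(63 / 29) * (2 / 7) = 18 / 29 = 0.62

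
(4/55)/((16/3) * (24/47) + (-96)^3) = -47/571758880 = -0.00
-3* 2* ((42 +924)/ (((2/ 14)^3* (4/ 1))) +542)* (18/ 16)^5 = -29539793691/ 32768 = -901482.96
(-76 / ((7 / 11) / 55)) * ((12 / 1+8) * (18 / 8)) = -2069100 / 7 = -295585.71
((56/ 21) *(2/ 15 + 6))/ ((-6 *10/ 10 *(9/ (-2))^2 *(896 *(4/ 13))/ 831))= -82823/ 204120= -0.41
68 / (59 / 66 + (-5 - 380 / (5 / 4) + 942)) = 264 / 2461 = 0.11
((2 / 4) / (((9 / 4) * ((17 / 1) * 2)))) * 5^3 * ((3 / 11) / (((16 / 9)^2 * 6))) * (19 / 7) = 21375 / 670208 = 0.03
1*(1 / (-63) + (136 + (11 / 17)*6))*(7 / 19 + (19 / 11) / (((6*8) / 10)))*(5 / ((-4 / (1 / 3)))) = -2736042205 / 64465632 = -42.44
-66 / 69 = -22 / 23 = -0.96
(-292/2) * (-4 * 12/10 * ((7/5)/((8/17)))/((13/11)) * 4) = 2293368/325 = 7056.52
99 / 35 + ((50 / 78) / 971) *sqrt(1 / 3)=25 *sqrt(3) / 113607 + 99 / 35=2.83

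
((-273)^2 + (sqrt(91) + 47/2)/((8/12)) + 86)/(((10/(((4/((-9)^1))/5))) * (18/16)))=-1194404/2025 - 8 * sqrt(91)/675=-589.94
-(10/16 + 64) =-517/8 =-64.62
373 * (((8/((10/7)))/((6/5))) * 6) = 10444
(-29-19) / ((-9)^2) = -16 / 27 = -0.59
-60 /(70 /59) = -354 /7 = -50.57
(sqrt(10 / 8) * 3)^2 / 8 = 45 / 32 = 1.41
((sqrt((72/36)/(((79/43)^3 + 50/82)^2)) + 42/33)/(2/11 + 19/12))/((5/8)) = 573722512 * sqrt(2)/4310941535 + 1344/1165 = 1.34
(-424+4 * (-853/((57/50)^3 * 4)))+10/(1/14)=-159219812/185193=-859.75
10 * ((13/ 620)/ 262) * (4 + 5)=117/ 16244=0.01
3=3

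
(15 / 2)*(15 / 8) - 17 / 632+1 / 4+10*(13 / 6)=136331 / 3792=35.95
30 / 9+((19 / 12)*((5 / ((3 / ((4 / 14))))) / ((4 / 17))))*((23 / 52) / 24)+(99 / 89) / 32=191852809 / 55980288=3.43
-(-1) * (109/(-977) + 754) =736549/977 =753.89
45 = 45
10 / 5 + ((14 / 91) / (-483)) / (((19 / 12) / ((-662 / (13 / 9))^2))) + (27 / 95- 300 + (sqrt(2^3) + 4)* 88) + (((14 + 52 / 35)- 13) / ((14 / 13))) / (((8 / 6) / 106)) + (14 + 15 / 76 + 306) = 176* sqrt(2) + 242619640429 / 470443610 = 764.63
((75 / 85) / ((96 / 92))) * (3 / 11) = 345 / 1496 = 0.23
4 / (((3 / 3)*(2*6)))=1 / 3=0.33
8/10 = 4/5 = 0.80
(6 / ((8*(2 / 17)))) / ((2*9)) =17 / 48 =0.35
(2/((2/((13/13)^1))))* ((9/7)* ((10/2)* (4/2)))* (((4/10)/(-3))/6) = -2/7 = -0.29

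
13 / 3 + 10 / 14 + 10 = 316 / 21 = 15.05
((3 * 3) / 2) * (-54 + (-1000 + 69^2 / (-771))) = -2452185 / 514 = -4770.79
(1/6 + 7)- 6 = 7/6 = 1.17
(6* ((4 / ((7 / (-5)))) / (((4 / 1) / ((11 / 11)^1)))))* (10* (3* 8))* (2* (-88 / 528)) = 2400 / 7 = 342.86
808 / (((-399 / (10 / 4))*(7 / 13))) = -26260 / 2793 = -9.40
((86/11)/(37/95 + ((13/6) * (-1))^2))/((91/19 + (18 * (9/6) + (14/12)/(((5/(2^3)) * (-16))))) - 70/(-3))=0.03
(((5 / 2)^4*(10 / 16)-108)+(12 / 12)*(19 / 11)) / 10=-115257 / 14080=-8.19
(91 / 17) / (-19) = -91 / 323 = -0.28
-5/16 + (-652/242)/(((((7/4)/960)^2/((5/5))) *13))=-76913434985/1233232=-62367.37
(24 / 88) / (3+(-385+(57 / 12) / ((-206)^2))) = -169744 / 237754693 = -0.00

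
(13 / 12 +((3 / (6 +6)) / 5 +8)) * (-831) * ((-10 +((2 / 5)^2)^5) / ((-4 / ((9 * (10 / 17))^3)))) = -5403228694009092 / 1919140625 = -2815441.78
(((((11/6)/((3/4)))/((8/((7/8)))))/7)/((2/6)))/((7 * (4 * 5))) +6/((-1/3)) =-241909/13440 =-18.00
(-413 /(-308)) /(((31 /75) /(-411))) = -1333.34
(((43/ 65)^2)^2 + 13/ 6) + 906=97288568431/ 107103750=908.36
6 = 6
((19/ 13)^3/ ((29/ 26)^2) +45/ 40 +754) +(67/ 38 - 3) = 1256993675/ 1661816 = 756.40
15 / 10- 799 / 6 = -395 / 3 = -131.67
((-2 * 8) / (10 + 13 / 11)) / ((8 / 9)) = -66 / 41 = -1.61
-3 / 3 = -1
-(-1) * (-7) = -7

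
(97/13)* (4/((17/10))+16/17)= 5432/221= 24.58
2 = 2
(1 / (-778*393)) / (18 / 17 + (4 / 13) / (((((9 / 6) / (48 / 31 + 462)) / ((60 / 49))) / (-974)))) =335699 / 11639993064778116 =0.00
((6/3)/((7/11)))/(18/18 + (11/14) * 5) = 44/69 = 0.64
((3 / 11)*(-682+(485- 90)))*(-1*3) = 2583 / 11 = 234.82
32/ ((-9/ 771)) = -8224/ 3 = -2741.33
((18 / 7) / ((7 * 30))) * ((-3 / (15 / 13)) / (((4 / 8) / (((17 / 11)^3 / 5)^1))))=-383214 / 8152375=-0.05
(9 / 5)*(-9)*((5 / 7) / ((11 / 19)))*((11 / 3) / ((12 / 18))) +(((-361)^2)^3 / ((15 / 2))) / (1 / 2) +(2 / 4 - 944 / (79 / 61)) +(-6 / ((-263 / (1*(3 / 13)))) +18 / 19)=318039480811443401587802 / 538851495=590217311750138.88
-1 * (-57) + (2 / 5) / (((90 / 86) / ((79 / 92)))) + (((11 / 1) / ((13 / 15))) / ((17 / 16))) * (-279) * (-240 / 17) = 1831844244679 / 38884950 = 47109.34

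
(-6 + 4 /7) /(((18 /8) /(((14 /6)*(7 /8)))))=-4.93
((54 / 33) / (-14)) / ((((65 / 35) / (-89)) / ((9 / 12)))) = 2403 / 572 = 4.20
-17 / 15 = -1.13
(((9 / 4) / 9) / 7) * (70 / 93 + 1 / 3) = 101 / 2604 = 0.04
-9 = -9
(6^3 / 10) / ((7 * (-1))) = -108 / 35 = -3.09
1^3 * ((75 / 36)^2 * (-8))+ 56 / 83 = -50867 / 1494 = -34.05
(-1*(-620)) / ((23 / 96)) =59520 / 23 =2587.83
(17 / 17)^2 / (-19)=-1 / 19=-0.05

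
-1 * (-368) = 368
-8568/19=-450.95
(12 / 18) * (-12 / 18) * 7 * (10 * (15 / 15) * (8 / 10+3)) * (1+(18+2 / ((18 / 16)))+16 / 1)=-352184 / 81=-4347.95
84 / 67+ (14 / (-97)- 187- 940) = -7317163 / 6499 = -1125.89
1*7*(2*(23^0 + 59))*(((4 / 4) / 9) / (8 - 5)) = 280 / 9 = 31.11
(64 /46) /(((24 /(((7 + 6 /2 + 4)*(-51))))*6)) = -476 /69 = -6.90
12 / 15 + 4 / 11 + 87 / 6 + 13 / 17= 30721 / 1870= 16.43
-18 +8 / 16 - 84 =-101.50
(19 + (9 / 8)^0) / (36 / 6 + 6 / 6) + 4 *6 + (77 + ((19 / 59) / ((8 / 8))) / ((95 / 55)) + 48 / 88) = 475148 / 4543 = 104.59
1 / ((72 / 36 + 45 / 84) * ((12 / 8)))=56 / 213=0.26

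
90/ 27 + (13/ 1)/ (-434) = 4301/ 1302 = 3.30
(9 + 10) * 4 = 76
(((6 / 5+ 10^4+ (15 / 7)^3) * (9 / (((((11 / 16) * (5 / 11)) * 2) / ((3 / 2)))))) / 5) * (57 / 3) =35230650516 / 42875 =821706.13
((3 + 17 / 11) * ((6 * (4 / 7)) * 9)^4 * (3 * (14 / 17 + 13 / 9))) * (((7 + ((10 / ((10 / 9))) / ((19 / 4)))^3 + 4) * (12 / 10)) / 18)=102479127196262400 / 3079601833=33276745.75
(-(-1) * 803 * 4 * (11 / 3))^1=35332 / 3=11777.33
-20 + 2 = -18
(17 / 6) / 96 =0.03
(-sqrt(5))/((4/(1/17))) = -sqrt(5)/68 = -0.03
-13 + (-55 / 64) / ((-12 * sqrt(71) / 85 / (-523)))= -2445025 * sqrt(71) / 54528 - 13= -390.83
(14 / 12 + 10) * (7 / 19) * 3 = 469 / 38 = 12.34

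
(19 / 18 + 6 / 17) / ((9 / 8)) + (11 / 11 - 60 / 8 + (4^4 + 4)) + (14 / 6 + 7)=727291 / 2754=264.09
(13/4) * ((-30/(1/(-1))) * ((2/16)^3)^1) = 0.19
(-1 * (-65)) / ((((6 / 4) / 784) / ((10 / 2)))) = 509600 / 3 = 169866.67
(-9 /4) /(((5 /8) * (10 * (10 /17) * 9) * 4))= -17 /1000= -0.02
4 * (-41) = -164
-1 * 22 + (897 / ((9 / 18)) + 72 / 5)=8932 / 5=1786.40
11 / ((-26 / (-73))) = 803 / 26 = 30.88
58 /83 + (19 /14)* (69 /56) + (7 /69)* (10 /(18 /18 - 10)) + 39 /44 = 1397810087 /444506832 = 3.14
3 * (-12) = -36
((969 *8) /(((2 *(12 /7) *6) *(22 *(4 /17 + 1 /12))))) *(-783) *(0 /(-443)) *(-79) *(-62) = 0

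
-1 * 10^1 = -10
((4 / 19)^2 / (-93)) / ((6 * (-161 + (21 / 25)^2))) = 625 / 1261304037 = 0.00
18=18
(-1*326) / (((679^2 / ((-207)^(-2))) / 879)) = -95518 / 6585048603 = -0.00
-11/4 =-2.75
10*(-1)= -10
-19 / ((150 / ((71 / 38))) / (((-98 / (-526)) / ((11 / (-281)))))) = 977599 / 867900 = 1.13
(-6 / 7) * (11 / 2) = -33 / 7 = -4.71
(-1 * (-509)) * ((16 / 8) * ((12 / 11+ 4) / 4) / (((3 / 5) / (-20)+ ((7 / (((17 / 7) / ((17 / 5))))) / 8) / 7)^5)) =4560640000000000 / 225622639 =20213574.40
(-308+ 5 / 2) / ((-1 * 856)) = 611 / 1712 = 0.36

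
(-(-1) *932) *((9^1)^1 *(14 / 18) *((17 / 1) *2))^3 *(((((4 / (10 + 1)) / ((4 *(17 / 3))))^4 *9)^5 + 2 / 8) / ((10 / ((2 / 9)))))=1748123692110688582761792074151803550538660843990744 / 25043664689641920285819721230978945923665965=69803030.58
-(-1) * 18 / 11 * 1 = 18 / 11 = 1.64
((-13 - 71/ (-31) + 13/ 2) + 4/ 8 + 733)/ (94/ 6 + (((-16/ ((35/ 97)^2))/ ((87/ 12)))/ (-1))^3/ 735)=248330743419071250000/ 7591031059030827227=32.71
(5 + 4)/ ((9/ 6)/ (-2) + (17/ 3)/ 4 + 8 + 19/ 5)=0.72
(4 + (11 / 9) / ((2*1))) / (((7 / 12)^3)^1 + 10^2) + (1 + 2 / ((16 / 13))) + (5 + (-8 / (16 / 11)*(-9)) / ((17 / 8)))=729149963 / 23547448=30.97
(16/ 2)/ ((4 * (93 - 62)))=0.06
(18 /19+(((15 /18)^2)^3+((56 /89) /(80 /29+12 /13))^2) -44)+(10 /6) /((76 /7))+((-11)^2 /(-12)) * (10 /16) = -41290480417108871 /845473628949696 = -48.84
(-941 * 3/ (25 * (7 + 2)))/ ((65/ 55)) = -10351/ 975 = -10.62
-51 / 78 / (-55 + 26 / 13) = 17 / 1378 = 0.01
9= 9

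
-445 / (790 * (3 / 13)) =-1157 / 474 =-2.44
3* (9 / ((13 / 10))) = 270 / 13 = 20.77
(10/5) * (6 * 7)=84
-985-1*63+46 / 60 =-31417 / 30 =-1047.23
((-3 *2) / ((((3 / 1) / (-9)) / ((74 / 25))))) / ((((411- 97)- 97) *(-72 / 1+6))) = -222 / 59675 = -0.00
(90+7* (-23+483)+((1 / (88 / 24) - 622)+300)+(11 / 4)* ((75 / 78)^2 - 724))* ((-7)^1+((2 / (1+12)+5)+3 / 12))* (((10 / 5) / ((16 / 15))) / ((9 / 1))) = -332.47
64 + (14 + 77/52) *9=10573/52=203.33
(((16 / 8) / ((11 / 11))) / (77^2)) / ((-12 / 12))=-2 / 5929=-0.00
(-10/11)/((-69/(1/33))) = 10/25047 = 0.00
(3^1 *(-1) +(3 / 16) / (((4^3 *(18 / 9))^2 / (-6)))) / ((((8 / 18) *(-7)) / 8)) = 505575 / 65536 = 7.71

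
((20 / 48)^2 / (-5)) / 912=-0.00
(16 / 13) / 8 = 2 / 13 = 0.15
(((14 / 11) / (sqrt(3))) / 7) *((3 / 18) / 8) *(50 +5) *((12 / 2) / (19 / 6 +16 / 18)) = 15 *sqrt(3) / 146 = 0.18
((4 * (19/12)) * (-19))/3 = -361/9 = -40.11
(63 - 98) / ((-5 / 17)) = 119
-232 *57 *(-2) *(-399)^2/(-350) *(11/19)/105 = -8291448/125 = -66331.58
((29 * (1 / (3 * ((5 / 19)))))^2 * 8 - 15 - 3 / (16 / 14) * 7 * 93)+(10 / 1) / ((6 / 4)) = 16339489 / 1800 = 9077.49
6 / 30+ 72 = 361 / 5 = 72.20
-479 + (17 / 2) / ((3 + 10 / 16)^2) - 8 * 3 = -422479 / 841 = -502.35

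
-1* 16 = -16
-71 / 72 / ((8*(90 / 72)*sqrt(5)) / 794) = -28187*sqrt(5) / 1800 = -35.02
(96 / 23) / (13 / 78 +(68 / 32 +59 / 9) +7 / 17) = 117504 / 260659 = 0.45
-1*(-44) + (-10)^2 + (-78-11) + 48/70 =1949/35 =55.69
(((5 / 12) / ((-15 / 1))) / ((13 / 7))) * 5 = -0.07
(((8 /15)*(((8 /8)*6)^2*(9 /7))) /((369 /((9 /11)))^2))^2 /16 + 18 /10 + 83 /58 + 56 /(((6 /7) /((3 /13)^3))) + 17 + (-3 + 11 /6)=192455354057355437129 /9687050543911015275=19.87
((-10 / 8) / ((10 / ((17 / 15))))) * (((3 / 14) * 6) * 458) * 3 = -250.26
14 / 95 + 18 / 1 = 1724 / 95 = 18.15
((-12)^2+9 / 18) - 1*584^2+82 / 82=-681821 / 2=-340910.50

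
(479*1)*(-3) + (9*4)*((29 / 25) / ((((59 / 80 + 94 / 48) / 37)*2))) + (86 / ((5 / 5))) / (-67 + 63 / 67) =-8245271734 / 7159055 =-1151.73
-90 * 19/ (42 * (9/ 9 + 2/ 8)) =-228/ 7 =-32.57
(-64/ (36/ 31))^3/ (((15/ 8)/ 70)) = -13666680832/ 2187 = -6249053.88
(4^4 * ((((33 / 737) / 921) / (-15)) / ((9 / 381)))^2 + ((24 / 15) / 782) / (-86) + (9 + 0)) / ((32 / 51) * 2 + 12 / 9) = 129639751786489027 / 37282098710943900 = 3.48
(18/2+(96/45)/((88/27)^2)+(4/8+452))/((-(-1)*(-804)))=-279329/486420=-0.57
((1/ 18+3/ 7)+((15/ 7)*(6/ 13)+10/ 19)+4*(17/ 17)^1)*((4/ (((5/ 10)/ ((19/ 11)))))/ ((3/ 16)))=11949760/ 27027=442.14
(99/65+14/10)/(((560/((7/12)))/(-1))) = -19/6240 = -0.00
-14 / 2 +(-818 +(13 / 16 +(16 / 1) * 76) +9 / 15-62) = 26433 / 80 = 330.41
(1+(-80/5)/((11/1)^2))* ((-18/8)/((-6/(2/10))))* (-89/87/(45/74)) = -23051/210540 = -0.11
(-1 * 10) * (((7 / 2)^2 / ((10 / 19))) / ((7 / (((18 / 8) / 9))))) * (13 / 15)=-1729 / 240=-7.20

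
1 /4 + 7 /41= 69 /164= 0.42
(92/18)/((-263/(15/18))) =-115/7101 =-0.02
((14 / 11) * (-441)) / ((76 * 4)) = -3087 / 1672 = -1.85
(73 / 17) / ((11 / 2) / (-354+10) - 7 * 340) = -50224 / 27836667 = -0.00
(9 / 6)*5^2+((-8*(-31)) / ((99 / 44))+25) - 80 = 1669 / 18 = 92.72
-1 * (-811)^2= -657721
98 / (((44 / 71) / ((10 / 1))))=17395 / 11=1581.36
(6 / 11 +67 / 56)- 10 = -5087 / 616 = -8.26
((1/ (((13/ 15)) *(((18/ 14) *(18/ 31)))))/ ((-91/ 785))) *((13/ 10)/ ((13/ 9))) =-24335/ 2028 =-12.00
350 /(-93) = -350 /93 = -3.76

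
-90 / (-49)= 90 / 49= 1.84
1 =1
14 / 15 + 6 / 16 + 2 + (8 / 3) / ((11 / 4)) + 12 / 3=8.28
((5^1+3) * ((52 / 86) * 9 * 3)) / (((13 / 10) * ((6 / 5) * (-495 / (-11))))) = 80 / 43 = 1.86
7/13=0.54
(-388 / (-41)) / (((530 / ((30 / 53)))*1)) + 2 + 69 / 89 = 28550339 / 10250041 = 2.79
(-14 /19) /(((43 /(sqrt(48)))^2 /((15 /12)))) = -0.02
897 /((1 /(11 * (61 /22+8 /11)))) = 34534.50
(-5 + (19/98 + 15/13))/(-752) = 99/20384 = 0.00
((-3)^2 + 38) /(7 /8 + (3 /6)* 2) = 376 /15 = 25.07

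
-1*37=-37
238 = 238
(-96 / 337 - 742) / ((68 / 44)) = -2751650 / 5729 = -480.30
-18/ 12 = -3/ 2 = -1.50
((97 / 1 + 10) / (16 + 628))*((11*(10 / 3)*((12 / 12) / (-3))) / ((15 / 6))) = -1177 / 1449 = -0.81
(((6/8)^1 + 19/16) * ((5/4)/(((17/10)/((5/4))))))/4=3875/8704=0.45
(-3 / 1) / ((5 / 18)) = -54 / 5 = -10.80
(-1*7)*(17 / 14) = -17 / 2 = -8.50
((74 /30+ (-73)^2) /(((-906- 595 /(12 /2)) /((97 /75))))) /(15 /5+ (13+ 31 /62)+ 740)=-31029136 /3421838625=-0.01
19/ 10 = 1.90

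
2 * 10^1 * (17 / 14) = 170 / 7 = 24.29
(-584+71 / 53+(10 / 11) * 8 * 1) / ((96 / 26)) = -1453621 / 9328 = -155.83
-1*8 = -8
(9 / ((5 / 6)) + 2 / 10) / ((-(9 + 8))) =-11 / 17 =-0.65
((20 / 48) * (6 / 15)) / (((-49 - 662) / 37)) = -37 / 4266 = -0.01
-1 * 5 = -5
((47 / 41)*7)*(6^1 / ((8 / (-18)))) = -8883 / 82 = -108.33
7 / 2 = 3.50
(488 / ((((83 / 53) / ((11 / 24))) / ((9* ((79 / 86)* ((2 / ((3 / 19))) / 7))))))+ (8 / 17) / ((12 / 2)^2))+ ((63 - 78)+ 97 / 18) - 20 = 5369342749 / 2548266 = 2107.06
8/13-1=-5/13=-0.38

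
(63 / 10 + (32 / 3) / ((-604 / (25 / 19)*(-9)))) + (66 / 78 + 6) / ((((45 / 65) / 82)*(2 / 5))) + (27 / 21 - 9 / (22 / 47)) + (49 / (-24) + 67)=496388176387 / 238586040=2080.54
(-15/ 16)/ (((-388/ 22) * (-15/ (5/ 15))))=-11/ 9312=-0.00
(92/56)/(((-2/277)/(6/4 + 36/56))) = -487.58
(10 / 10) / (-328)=-1 / 328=-0.00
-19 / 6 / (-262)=19 / 1572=0.01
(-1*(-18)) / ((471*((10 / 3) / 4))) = 0.05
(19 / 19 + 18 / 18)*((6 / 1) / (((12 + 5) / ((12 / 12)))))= 12 / 17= 0.71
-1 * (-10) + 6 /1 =16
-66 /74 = -33 /37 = -0.89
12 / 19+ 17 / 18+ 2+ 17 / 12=4.99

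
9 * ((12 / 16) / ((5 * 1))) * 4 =5.40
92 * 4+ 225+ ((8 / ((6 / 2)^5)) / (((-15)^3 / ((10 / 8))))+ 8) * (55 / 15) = 306234653 / 492075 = 622.33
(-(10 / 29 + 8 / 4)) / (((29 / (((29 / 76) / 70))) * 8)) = -17 / 308560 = -0.00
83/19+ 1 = 102/19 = 5.37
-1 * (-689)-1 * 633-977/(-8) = 1425/8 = 178.12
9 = 9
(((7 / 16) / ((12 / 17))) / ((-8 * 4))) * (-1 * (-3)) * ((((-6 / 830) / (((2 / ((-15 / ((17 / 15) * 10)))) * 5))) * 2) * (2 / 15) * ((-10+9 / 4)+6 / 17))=31689 / 288972800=0.00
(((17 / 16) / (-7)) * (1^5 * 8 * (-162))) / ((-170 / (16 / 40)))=-81 / 175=-0.46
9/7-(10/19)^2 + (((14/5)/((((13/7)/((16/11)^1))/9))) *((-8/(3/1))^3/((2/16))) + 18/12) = -32432260057/10840830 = -2991.68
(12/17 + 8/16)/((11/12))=1.32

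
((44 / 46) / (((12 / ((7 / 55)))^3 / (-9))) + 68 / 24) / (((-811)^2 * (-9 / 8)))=-94621657 / 24710906830500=-0.00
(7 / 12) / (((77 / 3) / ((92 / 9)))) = 23 / 99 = 0.23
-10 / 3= -3.33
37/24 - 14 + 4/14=-2045/168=-12.17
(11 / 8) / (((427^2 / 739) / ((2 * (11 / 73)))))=89419 / 53240068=0.00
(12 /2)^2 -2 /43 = 1546 /43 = 35.95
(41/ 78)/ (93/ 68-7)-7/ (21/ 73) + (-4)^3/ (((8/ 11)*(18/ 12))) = -1241165/ 14937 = -83.09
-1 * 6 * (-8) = 48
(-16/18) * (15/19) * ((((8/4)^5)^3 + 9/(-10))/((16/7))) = -2293697/228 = -10060.07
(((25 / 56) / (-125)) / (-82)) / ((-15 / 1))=-1 / 344400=-0.00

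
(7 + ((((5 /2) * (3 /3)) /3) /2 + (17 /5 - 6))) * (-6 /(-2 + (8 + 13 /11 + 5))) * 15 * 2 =-9537 /134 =-71.17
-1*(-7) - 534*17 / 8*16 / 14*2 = -18107 / 7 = -2586.71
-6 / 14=-3 / 7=-0.43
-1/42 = -0.02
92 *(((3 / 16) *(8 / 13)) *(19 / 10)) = 1311 / 65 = 20.17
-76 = -76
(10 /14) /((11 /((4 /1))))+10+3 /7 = 10.69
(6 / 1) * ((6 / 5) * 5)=36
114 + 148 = 262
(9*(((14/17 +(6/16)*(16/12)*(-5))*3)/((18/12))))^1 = -513/17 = -30.18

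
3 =3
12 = 12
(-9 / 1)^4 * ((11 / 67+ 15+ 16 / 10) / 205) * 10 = 5365.36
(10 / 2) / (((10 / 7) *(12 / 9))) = 21 / 8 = 2.62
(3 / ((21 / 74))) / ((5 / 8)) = 592 / 35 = 16.91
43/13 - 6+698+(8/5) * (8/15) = 678757/975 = 696.16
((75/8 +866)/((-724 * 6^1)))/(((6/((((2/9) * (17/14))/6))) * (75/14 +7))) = -119051/973959552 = -0.00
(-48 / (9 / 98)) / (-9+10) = -1568 / 3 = -522.67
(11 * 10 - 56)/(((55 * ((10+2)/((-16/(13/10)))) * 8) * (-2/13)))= 9/11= 0.82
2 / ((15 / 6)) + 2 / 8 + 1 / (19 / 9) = 579 / 380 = 1.52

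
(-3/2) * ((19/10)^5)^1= -7428297/200000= -37.14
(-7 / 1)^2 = 49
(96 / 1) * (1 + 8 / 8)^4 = 1536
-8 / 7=-1.14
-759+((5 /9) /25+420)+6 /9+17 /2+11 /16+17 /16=-59051 /180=-328.06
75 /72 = 25 /24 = 1.04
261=261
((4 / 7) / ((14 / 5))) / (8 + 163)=10 / 8379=0.00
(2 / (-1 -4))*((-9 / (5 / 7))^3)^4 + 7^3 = -7818376656538954587487 / 1220703125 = -6404814157036.71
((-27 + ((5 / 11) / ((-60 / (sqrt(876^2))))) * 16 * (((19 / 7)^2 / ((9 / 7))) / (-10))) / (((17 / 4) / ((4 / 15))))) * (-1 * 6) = -12.74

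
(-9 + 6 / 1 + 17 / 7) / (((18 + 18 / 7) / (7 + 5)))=-0.33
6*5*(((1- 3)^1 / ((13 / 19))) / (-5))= 228 / 13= 17.54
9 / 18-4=-7 / 2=-3.50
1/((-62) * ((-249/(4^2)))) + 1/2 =7735/15438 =0.50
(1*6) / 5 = 6 / 5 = 1.20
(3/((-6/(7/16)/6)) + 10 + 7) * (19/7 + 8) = 18825/112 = 168.08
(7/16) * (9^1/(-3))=-21/16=-1.31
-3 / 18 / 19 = -1 / 114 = -0.01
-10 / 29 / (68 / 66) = -165 / 493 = -0.33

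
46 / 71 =0.65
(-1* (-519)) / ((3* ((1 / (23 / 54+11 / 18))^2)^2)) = 106335488 / 531441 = 200.09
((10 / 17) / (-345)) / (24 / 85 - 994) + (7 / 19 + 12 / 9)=31407306 / 18455821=1.70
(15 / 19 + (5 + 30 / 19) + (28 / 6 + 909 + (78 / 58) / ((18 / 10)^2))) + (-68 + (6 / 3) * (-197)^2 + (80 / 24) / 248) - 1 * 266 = 144269372563 / 1844748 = 78205.46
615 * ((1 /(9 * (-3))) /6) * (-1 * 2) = 205 /27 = 7.59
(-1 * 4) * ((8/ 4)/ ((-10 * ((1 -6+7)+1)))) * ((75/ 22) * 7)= 70/ 11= 6.36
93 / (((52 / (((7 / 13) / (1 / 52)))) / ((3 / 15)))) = 10.02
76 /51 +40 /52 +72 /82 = 85286 /27183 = 3.14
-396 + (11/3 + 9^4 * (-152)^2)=454754855/3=151584951.67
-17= -17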